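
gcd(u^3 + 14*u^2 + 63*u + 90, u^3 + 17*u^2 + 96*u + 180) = u^2 + 11*u + 30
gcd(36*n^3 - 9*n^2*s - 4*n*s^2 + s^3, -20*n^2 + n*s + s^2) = -4*n + s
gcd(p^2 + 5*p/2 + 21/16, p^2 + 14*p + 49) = 1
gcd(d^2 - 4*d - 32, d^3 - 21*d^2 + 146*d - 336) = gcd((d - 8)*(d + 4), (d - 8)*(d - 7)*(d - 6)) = d - 8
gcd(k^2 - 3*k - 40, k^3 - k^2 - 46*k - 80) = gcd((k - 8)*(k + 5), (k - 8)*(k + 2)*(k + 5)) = k^2 - 3*k - 40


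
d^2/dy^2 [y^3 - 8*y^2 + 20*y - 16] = 6*y - 16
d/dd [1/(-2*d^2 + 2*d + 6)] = (d - 1/2)/(-d^2 + d + 3)^2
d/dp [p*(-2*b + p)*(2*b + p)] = -4*b^2 + 3*p^2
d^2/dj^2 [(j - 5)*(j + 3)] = 2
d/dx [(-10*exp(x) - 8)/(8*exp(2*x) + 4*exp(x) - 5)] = (80*exp(2*x) + 128*exp(x) + 82)*exp(x)/(64*exp(4*x) + 64*exp(3*x) - 64*exp(2*x) - 40*exp(x) + 25)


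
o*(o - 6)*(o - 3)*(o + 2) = o^4 - 7*o^3 + 36*o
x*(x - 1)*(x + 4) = x^3 + 3*x^2 - 4*x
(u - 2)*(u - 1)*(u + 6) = u^3 + 3*u^2 - 16*u + 12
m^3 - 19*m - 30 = (m - 5)*(m + 2)*(m + 3)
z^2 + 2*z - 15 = (z - 3)*(z + 5)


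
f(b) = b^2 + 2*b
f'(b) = 2*b + 2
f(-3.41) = 4.81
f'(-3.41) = -4.82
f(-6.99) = 34.88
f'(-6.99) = -11.98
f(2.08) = 8.49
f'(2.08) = 6.16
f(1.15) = 3.62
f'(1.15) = 4.30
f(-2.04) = 0.08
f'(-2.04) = -2.08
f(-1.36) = -0.87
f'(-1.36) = -0.72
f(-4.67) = 12.47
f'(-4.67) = -7.34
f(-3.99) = 7.94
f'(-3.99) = -5.98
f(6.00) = 48.00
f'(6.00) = 14.00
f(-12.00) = 120.00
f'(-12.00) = -22.00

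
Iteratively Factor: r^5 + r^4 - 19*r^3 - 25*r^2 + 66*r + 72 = (r + 3)*(r^4 - 2*r^3 - 13*r^2 + 14*r + 24) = (r - 2)*(r + 3)*(r^3 - 13*r - 12) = (r - 2)*(r + 3)^2*(r^2 - 3*r - 4) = (r - 4)*(r - 2)*(r + 3)^2*(r + 1)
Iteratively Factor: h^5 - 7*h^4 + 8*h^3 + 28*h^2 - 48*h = (h - 2)*(h^4 - 5*h^3 - 2*h^2 + 24*h) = h*(h - 2)*(h^3 - 5*h^2 - 2*h + 24) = h*(h - 2)*(h + 2)*(h^2 - 7*h + 12) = h*(h - 4)*(h - 2)*(h + 2)*(h - 3)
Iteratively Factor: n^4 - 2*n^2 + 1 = (n - 1)*(n^3 + n^2 - n - 1) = (n - 1)^2*(n^2 + 2*n + 1) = (n - 1)^2*(n + 1)*(n + 1)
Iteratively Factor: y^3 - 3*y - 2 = (y - 2)*(y^2 + 2*y + 1) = (y - 2)*(y + 1)*(y + 1)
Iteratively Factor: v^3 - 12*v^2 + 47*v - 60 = (v - 4)*(v^2 - 8*v + 15) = (v - 4)*(v - 3)*(v - 5)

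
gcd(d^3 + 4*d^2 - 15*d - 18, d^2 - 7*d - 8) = d + 1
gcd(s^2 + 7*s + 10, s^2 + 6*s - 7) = 1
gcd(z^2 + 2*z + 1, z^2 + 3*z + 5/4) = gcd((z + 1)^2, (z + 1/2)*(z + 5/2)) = 1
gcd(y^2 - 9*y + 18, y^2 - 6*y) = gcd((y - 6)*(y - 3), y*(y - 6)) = y - 6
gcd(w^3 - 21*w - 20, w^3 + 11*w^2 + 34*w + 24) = w^2 + 5*w + 4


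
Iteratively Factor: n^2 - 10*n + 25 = (n - 5)*(n - 5)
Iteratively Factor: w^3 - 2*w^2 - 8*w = (w - 4)*(w^2 + 2*w) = w*(w - 4)*(w + 2)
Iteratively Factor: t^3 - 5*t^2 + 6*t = (t - 2)*(t^2 - 3*t) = (t - 3)*(t - 2)*(t)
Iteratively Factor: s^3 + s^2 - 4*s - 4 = (s + 2)*(s^2 - s - 2) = (s - 2)*(s + 2)*(s + 1)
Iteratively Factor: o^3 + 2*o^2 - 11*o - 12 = (o + 1)*(o^2 + o - 12) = (o - 3)*(o + 1)*(o + 4)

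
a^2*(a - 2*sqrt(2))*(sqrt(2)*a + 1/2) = sqrt(2)*a^4 - 7*a^3/2 - sqrt(2)*a^2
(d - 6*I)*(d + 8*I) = d^2 + 2*I*d + 48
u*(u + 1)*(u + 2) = u^3 + 3*u^2 + 2*u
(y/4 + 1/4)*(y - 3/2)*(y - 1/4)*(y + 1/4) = y^4/4 - y^3/8 - 25*y^2/64 + y/128 + 3/128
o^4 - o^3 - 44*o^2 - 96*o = o*(o - 8)*(o + 3)*(o + 4)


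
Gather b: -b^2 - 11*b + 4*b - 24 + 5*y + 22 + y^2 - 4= -b^2 - 7*b + y^2 + 5*y - 6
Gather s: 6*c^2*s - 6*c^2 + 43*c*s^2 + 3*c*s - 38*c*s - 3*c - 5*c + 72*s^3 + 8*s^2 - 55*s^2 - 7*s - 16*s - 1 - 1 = -6*c^2 - 8*c + 72*s^3 + s^2*(43*c - 47) + s*(6*c^2 - 35*c - 23) - 2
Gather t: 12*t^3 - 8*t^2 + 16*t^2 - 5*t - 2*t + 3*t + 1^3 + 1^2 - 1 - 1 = 12*t^3 + 8*t^2 - 4*t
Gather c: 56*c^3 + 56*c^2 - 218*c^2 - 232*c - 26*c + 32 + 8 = 56*c^3 - 162*c^2 - 258*c + 40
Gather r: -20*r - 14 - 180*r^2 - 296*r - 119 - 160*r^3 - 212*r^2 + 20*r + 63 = -160*r^3 - 392*r^2 - 296*r - 70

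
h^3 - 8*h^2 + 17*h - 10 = (h - 5)*(h - 2)*(h - 1)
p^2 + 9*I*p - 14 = (p + 2*I)*(p + 7*I)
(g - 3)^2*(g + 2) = g^3 - 4*g^2 - 3*g + 18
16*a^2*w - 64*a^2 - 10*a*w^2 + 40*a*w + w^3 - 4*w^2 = (-8*a + w)*(-2*a + w)*(w - 4)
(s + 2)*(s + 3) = s^2 + 5*s + 6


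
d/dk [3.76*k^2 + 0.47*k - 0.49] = 7.52*k + 0.47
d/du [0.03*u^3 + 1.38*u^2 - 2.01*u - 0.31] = 0.09*u^2 + 2.76*u - 2.01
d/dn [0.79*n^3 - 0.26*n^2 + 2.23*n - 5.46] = 2.37*n^2 - 0.52*n + 2.23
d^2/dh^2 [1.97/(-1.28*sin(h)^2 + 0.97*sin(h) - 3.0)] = (12.910592*sin(h)^4 - 7.337856*sin(h)^3 - 47.771515*sin(h)^2 + 20.408412*sin(h) + 11.422454)/(1.28*sin(h)^2 - 0.97*sin(h) + 3.0)^3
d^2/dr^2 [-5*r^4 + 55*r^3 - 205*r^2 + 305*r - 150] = -60*r^2 + 330*r - 410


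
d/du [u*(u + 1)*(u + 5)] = 3*u^2 + 12*u + 5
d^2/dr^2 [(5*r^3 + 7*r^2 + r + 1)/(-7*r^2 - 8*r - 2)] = 62*(3*r^3 - 3*r^2 - 6*r - 2)/(343*r^6 + 1176*r^5 + 1638*r^4 + 1184*r^3 + 468*r^2 + 96*r + 8)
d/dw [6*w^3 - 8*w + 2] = 18*w^2 - 8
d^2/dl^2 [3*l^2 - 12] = 6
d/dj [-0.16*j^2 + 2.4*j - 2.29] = 2.4 - 0.32*j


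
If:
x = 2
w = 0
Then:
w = 0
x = 2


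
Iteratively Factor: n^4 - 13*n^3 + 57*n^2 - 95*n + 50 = (n - 2)*(n^3 - 11*n^2 + 35*n - 25) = (n - 5)*(n - 2)*(n^2 - 6*n + 5) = (n - 5)*(n - 2)*(n - 1)*(n - 5)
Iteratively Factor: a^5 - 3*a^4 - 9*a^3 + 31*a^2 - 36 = (a - 3)*(a^4 - 9*a^2 + 4*a + 12) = (a - 3)*(a + 1)*(a^3 - a^2 - 8*a + 12) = (a - 3)*(a - 2)*(a + 1)*(a^2 + a - 6) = (a - 3)*(a - 2)^2*(a + 1)*(a + 3)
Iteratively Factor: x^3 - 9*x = (x + 3)*(x^2 - 3*x) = x*(x + 3)*(x - 3)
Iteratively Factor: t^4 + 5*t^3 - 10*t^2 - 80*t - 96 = (t + 4)*(t^3 + t^2 - 14*t - 24) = (t + 2)*(t + 4)*(t^2 - t - 12) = (t - 4)*(t + 2)*(t + 4)*(t + 3)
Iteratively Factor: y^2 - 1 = (y - 1)*(y + 1)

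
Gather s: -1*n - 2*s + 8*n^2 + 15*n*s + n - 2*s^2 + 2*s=8*n^2 + 15*n*s - 2*s^2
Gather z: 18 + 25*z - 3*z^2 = -3*z^2 + 25*z + 18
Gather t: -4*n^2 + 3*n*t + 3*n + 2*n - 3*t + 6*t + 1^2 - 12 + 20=-4*n^2 + 5*n + t*(3*n + 3) + 9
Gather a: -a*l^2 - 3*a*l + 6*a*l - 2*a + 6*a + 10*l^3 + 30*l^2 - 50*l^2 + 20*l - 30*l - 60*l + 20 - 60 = a*(-l^2 + 3*l + 4) + 10*l^3 - 20*l^2 - 70*l - 40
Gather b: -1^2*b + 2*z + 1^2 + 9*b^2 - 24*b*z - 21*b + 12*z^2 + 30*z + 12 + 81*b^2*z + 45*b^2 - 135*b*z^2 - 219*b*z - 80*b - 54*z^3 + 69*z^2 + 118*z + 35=b^2*(81*z + 54) + b*(-135*z^2 - 243*z - 102) - 54*z^3 + 81*z^2 + 150*z + 48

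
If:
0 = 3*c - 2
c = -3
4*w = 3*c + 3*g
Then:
No Solution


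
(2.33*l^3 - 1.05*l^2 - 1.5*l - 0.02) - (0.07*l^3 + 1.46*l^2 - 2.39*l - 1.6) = 2.26*l^3 - 2.51*l^2 + 0.89*l + 1.58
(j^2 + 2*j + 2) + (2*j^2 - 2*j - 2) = 3*j^2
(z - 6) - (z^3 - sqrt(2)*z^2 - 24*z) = -z^3 + sqrt(2)*z^2 + 25*z - 6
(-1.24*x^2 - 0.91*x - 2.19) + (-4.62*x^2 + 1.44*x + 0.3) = -5.86*x^2 + 0.53*x - 1.89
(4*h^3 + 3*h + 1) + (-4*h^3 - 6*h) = 1 - 3*h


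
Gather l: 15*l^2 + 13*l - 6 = 15*l^2 + 13*l - 6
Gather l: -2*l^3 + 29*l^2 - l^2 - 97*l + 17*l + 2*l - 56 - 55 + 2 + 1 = -2*l^3 + 28*l^2 - 78*l - 108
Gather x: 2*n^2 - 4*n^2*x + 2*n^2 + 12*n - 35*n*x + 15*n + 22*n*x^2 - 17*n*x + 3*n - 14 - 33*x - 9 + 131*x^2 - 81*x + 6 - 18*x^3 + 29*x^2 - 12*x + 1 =4*n^2 + 30*n - 18*x^3 + x^2*(22*n + 160) + x*(-4*n^2 - 52*n - 126) - 16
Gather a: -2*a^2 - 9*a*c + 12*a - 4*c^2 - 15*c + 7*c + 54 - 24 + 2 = -2*a^2 + a*(12 - 9*c) - 4*c^2 - 8*c + 32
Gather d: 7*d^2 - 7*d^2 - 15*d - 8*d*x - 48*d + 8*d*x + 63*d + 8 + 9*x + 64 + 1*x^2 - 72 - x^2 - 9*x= 0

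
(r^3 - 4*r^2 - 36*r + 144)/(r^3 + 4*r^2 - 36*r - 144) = (r - 4)/(r + 4)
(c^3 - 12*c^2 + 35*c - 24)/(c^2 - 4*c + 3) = c - 8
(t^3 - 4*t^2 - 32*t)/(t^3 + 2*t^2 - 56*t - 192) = t/(t + 6)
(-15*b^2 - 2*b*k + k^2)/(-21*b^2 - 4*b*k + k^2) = (5*b - k)/(7*b - k)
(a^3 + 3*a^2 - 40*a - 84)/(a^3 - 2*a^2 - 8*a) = (a^2 + a - 42)/(a*(a - 4))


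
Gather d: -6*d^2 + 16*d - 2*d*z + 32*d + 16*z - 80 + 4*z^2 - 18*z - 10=-6*d^2 + d*(48 - 2*z) + 4*z^2 - 2*z - 90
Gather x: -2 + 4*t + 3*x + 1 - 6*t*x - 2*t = 2*t + x*(3 - 6*t) - 1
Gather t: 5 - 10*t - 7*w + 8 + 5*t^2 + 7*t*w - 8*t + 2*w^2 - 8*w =5*t^2 + t*(7*w - 18) + 2*w^2 - 15*w + 13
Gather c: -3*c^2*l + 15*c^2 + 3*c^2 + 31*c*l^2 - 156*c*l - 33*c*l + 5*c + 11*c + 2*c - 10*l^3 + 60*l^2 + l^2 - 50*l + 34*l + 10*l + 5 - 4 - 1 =c^2*(18 - 3*l) + c*(31*l^2 - 189*l + 18) - 10*l^3 + 61*l^2 - 6*l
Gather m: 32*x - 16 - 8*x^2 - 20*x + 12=-8*x^2 + 12*x - 4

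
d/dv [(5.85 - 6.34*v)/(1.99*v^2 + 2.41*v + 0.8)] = (12.6166*v^2 - 23.283*v - 19.1705)/(3.9601*v^4 + 9.5918*v^3 + 8.9921*v^2 + 3.856*v + 0.64)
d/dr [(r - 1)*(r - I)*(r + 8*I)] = 3*r^2 + r*(-2 + 14*I) + 8 - 7*I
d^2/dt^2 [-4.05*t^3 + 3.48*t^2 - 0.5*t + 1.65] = 6.96 - 24.3*t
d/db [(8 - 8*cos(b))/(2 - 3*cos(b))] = -8*sin(b)/(3*cos(b) - 2)^2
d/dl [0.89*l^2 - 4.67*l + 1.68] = 1.78*l - 4.67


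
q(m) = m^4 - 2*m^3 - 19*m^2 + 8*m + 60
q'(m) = 4*m^3 - 6*m^2 - 38*m + 8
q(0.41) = 59.98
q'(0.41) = -8.31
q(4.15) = -80.36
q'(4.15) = 32.86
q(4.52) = -59.31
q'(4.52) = 83.04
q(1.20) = 40.86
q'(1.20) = -39.33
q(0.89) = 51.29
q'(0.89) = -27.75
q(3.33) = -74.94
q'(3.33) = -37.37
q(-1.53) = 15.93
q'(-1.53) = 37.77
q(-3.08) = 3.55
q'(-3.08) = -48.75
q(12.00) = 14700.00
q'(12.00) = 5600.00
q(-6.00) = 1056.00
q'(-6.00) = -844.00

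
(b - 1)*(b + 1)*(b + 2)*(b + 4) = b^4 + 6*b^3 + 7*b^2 - 6*b - 8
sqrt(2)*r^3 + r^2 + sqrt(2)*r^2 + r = r*(r + 1)*(sqrt(2)*r + 1)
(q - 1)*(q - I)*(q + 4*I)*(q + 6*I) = q^4 - q^3 + 9*I*q^3 - 14*q^2 - 9*I*q^2 + 14*q + 24*I*q - 24*I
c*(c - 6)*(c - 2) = c^3 - 8*c^2 + 12*c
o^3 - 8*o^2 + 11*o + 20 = (o - 5)*(o - 4)*(o + 1)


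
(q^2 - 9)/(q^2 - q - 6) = (q + 3)/(q + 2)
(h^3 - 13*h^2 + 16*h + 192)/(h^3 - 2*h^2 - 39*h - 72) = (h - 8)/(h + 3)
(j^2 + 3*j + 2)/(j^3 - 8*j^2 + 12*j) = (j^2 + 3*j + 2)/(j*(j^2 - 8*j + 12))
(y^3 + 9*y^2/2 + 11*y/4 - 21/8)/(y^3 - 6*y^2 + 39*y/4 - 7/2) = (4*y^2 + 20*y + 21)/(2*(2*y^2 - 11*y + 14))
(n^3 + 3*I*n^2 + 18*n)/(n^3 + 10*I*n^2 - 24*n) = (n - 3*I)/(n + 4*I)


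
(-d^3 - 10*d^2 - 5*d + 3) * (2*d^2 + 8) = -2*d^5 - 20*d^4 - 18*d^3 - 74*d^2 - 40*d + 24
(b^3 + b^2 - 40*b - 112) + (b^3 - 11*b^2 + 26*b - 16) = 2*b^3 - 10*b^2 - 14*b - 128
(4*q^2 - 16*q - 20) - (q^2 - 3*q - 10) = 3*q^2 - 13*q - 10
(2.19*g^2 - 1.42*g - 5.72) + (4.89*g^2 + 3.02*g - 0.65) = 7.08*g^2 + 1.6*g - 6.37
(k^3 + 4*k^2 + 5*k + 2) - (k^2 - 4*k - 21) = k^3 + 3*k^2 + 9*k + 23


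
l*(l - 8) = l^2 - 8*l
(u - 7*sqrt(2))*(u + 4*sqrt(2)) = u^2 - 3*sqrt(2)*u - 56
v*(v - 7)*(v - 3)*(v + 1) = v^4 - 9*v^3 + 11*v^2 + 21*v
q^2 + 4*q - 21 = (q - 3)*(q + 7)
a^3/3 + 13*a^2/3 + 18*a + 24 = (a/3 + 1)*(a + 4)*(a + 6)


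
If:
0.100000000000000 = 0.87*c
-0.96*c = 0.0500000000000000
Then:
No Solution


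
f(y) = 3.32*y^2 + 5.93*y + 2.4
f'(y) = 6.64*y + 5.93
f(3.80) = 72.87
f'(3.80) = 31.16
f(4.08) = 81.86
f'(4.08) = 33.02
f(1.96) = 26.78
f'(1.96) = 18.94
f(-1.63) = 1.56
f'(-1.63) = -4.89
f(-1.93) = 3.32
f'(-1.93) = -6.89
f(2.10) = 29.49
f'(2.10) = 19.87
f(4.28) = 88.60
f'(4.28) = 34.35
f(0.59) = 7.05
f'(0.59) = 9.85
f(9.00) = 324.69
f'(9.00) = 65.69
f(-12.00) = 409.32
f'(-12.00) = -73.75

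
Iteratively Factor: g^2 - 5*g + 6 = (g - 2)*(g - 3)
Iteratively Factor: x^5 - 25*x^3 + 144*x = (x)*(x^4 - 25*x^2 + 144) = x*(x + 4)*(x^3 - 4*x^2 - 9*x + 36) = x*(x - 4)*(x + 4)*(x^2 - 9) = x*(x - 4)*(x - 3)*(x + 4)*(x + 3)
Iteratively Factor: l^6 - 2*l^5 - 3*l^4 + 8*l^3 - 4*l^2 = (l - 2)*(l^5 - 3*l^3 + 2*l^2) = (l - 2)*(l + 2)*(l^4 - 2*l^3 + l^2) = l*(l - 2)*(l + 2)*(l^3 - 2*l^2 + l) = l*(l - 2)*(l - 1)*(l + 2)*(l^2 - l) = l^2*(l - 2)*(l - 1)*(l + 2)*(l - 1)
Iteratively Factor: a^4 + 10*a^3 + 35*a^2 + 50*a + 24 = (a + 1)*(a^3 + 9*a^2 + 26*a + 24) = (a + 1)*(a + 3)*(a^2 + 6*a + 8) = (a + 1)*(a + 3)*(a + 4)*(a + 2)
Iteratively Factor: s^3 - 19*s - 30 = (s + 2)*(s^2 - 2*s - 15) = (s - 5)*(s + 2)*(s + 3)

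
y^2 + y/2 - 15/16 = (y - 3/4)*(y + 5/4)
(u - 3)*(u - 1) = u^2 - 4*u + 3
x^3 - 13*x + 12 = (x - 3)*(x - 1)*(x + 4)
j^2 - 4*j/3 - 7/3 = (j - 7/3)*(j + 1)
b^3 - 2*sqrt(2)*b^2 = b^2*(b - 2*sqrt(2))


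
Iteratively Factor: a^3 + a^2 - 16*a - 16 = (a + 4)*(a^2 - 3*a - 4) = (a - 4)*(a + 4)*(a + 1)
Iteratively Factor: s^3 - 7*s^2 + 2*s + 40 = (s + 2)*(s^2 - 9*s + 20) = (s - 4)*(s + 2)*(s - 5)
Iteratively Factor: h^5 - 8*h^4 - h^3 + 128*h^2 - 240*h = (h - 4)*(h^4 - 4*h^3 - 17*h^2 + 60*h) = (h - 4)*(h + 4)*(h^3 - 8*h^2 + 15*h) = (h - 4)*(h - 3)*(h + 4)*(h^2 - 5*h) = (h - 5)*(h - 4)*(h - 3)*(h + 4)*(h)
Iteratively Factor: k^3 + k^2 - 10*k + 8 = (k - 2)*(k^2 + 3*k - 4) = (k - 2)*(k - 1)*(k + 4)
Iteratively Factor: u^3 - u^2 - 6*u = (u - 3)*(u^2 + 2*u) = u*(u - 3)*(u + 2)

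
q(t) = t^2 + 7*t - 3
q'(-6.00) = -5.00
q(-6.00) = -9.00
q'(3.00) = 13.00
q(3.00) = 27.00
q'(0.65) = 8.30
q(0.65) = 1.97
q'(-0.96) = 5.08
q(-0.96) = -8.80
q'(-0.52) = 5.96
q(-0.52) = -6.37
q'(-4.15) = -1.30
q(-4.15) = -14.83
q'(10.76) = 28.52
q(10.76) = 188.10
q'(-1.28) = 4.44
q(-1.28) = -10.32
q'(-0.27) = 6.46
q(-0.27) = -4.82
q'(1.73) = 10.46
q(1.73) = 12.10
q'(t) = 2*t + 7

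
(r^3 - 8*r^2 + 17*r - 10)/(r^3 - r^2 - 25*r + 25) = (r - 2)/(r + 5)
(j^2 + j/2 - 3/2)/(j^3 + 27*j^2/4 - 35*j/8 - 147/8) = 4*(j - 1)/(4*j^2 + 21*j - 49)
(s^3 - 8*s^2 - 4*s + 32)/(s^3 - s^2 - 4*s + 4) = (s - 8)/(s - 1)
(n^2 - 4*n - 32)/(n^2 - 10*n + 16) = (n + 4)/(n - 2)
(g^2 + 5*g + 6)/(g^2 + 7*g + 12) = (g + 2)/(g + 4)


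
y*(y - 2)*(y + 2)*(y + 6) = y^4 + 6*y^3 - 4*y^2 - 24*y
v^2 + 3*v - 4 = (v - 1)*(v + 4)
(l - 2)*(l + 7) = l^2 + 5*l - 14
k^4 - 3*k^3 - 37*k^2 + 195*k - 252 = (k - 4)*(k - 3)^2*(k + 7)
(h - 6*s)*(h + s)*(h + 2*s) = h^3 - 3*h^2*s - 16*h*s^2 - 12*s^3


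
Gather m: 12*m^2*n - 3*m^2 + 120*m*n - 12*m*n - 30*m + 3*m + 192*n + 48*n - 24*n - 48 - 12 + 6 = m^2*(12*n - 3) + m*(108*n - 27) + 216*n - 54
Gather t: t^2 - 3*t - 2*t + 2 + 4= t^2 - 5*t + 6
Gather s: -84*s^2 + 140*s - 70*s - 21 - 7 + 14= -84*s^2 + 70*s - 14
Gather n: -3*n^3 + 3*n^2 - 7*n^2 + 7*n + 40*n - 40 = -3*n^3 - 4*n^2 + 47*n - 40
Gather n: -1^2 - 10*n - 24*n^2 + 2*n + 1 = -24*n^2 - 8*n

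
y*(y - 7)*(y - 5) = y^3 - 12*y^2 + 35*y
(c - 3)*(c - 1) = c^2 - 4*c + 3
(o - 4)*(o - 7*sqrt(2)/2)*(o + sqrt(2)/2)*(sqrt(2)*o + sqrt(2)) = sqrt(2)*o^4 - 6*o^3 - 3*sqrt(2)*o^3 - 15*sqrt(2)*o^2/2 + 18*o^2 + 21*sqrt(2)*o/2 + 24*o + 14*sqrt(2)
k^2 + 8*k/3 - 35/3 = (k - 7/3)*(k + 5)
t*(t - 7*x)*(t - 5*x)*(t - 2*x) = t^4 - 14*t^3*x + 59*t^2*x^2 - 70*t*x^3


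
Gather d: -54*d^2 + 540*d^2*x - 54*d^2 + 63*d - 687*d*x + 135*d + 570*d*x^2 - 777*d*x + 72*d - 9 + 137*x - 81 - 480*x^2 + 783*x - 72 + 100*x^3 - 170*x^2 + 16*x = d^2*(540*x - 108) + d*(570*x^2 - 1464*x + 270) + 100*x^3 - 650*x^2 + 936*x - 162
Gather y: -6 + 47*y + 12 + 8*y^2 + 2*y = 8*y^2 + 49*y + 6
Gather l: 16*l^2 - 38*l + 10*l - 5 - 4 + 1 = 16*l^2 - 28*l - 8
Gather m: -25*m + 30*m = 5*m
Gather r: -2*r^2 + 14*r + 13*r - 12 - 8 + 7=-2*r^2 + 27*r - 13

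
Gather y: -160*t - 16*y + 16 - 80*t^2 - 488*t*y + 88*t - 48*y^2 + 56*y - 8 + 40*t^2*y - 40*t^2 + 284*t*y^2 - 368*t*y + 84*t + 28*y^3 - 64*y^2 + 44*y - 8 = -120*t^2 + 12*t + 28*y^3 + y^2*(284*t - 112) + y*(40*t^2 - 856*t + 84)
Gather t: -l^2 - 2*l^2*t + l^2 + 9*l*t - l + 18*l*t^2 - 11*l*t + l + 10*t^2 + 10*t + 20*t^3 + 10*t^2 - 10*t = 20*t^3 + t^2*(18*l + 20) + t*(-2*l^2 - 2*l)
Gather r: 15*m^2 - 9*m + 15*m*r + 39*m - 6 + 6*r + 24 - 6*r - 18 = 15*m^2 + 15*m*r + 30*m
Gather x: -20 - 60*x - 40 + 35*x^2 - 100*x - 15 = 35*x^2 - 160*x - 75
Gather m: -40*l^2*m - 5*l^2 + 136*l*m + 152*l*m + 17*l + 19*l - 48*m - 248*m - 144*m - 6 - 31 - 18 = -5*l^2 + 36*l + m*(-40*l^2 + 288*l - 440) - 55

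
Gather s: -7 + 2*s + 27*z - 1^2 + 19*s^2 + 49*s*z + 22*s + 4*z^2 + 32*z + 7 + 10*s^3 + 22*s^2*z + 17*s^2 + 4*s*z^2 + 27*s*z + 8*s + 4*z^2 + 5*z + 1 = 10*s^3 + s^2*(22*z + 36) + s*(4*z^2 + 76*z + 32) + 8*z^2 + 64*z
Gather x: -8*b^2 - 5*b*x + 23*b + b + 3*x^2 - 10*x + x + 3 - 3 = -8*b^2 + 24*b + 3*x^2 + x*(-5*b - 9)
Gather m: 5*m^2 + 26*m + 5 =5*m^2 + 26*m + 5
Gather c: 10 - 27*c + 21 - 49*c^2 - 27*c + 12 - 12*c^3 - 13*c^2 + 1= -12*c^3 - 62*c^2 - 54*c + 44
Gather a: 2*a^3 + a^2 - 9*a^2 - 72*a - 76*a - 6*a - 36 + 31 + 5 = 2*a^3 - 8*a^2 - 154*a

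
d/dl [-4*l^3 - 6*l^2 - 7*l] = -12*l^2 - 12*l - 7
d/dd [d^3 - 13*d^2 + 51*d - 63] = 3*d^2 - 26*d + 51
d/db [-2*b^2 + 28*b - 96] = 28 - 4*b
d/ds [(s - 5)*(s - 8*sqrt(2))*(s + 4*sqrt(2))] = 3*s^2 - 8*sqrt(2)*s - 10*s - 64 + 20*sqrt(2)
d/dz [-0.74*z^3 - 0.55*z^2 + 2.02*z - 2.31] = -2.22*z^2 - 1.1*z + 2.02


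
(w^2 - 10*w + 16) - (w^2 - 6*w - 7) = 23 - 4*w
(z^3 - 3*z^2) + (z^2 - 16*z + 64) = z^3 - 2*z^2 - 16*z + 64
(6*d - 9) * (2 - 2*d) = -12*d^2 + 30*d - 18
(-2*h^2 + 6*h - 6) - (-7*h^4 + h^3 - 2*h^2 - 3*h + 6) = 7*h^4 - h^3 + 9*h - 12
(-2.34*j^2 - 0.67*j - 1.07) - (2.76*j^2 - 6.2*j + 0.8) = -5.1*j^2 + 5.53*j - 1.87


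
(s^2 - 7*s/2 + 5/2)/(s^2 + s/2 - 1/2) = (2*s^2 - 7*s + 5)/(2*s^2 + s - 1)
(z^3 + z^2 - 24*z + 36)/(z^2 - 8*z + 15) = (z^2 + 4*z - 12)/(z - 5)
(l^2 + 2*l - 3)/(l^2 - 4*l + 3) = (l + 3)/(l - 3)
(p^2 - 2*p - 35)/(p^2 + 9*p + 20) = (p - 7)/(p + 4)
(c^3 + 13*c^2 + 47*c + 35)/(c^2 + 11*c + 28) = (c^2 + 6*c + 5)/(c + 4)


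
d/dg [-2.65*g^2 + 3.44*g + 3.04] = 3.44 - 5.3*g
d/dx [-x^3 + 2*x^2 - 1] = x*(4 - 3*x)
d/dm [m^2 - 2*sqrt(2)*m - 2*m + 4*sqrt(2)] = 2*m - 2*sqrt(2) - 2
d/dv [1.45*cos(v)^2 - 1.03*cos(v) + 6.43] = (1.03 - 2.9*cos(v))*sin(v)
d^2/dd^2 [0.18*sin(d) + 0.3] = -0.18*sin(d)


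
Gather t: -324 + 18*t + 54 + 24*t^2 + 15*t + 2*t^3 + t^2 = 2*t^3 + 25*t^2 + 33*t - 270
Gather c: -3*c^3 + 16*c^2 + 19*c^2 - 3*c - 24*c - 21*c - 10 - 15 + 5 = -3*c^3 + 35*c^2 - 48*c - 20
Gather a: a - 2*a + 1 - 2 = -a - 1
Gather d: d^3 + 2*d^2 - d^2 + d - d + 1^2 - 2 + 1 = d^3 + d^2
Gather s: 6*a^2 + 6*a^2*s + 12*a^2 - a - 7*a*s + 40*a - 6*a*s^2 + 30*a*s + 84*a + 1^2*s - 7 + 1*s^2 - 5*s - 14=18*a^2 + 123*a + s^2*(1 - 6*a) + s*(6*a^2 + 23*a - 4) - 21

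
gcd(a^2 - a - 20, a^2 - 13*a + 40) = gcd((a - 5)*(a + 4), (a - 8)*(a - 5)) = a - 5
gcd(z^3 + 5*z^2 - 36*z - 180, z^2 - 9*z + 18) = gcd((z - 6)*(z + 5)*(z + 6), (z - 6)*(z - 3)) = z - 6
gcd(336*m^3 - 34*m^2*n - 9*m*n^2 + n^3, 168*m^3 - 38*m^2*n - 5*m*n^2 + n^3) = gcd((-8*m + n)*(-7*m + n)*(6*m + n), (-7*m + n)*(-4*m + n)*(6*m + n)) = 42*m^2 + m*n - n^2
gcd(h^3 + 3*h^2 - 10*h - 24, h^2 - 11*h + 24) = h - 3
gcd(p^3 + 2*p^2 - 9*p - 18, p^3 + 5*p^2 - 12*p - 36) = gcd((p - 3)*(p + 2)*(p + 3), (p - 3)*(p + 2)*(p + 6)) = p^2 - p - 6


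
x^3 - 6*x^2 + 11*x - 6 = (x - 3)*(x - 2)*(x - 1)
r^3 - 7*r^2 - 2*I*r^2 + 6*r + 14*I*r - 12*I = (r - 6)*(r - 1)*(r - 2*I)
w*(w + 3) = w^2 + 3*w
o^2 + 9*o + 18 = (o + 3)*(o + 6)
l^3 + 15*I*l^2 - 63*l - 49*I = (l + I)*(l + 7*I)^2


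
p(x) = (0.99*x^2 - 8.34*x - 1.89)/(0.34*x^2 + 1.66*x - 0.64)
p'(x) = (-0.68*x - 1.66)*(0.99*x^2 - 8.34*x - 1.89)/(0.34*x^2 + 1.66*x - 0.64)^2 + (1.98*x - 8.34)/(0.34*x^2 + 1.66*x - 0.64) = (4.479*x^2 + 0.0179999999999989*x + 8.475)/(0.1156*x^4 + 1.1288*x^3 + 2.3204*x^2 - 2.1248*x + 0.4096)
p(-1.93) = -6.94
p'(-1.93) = 3.78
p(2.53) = -2.90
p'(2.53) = 1.13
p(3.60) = -1.96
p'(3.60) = 0.70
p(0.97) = -7.01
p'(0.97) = 7.63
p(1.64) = -4.31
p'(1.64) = 2.29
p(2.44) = -3.01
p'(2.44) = 1.19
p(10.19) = 0.31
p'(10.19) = 0.18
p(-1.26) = -4.65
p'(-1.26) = 3.24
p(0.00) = 2.95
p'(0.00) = 20.69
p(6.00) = -0.76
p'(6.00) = 0.37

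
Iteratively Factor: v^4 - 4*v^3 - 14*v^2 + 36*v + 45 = (v + 1)*(v^3 - 5*v^2 - 9*v + 45) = (v - 5)*(v + 1)*(v^2 - 9) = (v - 5)*(v + 1)*(v + 3)*(v - 3)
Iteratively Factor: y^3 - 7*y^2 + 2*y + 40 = (y + 2)*(y^2 - 9*y + 20) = (y - 4)*(y + 2)*(y - 5)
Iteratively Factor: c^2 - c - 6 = (c - 3)*(c + 2)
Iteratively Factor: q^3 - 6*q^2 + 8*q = (q)*(q^2 - 6*q + 8) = q*(q - 2)*(q - 4)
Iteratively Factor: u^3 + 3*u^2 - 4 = (u + 2)*(u^2 + u - 2) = (u + 2)^2*(u - 1)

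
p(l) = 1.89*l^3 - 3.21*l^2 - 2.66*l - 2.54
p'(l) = 5.67*l^2 - 6.42*l - 2.66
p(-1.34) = -9.29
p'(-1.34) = 16.12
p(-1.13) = -6.36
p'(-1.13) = 11.83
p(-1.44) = -11.01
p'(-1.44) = 18.34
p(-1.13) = -6.36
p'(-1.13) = 11.83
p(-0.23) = -2.12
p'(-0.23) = -0.88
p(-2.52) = -46.47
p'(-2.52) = 49.53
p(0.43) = -4.13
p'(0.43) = -4.37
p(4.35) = 80.72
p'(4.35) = 76.70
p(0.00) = -2.54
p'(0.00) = -2.66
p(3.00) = 11.62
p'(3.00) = 29.11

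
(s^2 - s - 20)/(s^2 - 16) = (s - 5)/(s - 4)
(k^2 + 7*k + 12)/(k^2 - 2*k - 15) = (k + 4)/(k - 5)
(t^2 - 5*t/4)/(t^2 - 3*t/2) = (4*t - 5)/(2*(2*t - 3))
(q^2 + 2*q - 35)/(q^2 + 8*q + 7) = (q - 5)/(q + 1)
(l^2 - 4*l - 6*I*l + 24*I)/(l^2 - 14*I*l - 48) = (l - 4)/(l - 8*I)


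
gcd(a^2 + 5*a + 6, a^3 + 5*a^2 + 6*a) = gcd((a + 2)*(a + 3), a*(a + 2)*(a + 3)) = a^2 + 5*a + 6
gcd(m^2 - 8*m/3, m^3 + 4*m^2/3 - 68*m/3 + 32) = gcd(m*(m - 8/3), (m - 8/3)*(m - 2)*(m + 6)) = m - 8/3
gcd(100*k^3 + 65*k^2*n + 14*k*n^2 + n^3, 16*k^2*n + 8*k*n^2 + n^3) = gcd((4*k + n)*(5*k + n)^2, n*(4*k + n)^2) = 4*k + n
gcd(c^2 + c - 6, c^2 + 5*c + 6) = c + 3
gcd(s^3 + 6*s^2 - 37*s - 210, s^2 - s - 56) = s + 7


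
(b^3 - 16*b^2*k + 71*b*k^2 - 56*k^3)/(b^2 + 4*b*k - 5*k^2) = (b^2 - 15*b*k + 56*k^2)/(b + 5*k)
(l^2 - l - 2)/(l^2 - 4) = (l + 1)/(l + 2)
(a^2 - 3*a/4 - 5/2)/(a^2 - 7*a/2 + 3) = (4*a + 5)/(2*(2*a - 3))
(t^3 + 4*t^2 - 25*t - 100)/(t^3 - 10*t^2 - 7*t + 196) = (t^2 - 25)/(t^2 - 14*t + 49)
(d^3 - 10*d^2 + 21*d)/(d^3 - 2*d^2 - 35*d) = (d - 3)/(d + 5)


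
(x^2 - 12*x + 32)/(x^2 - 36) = (x^2 - 12*x + 32)/(x^2 - 36)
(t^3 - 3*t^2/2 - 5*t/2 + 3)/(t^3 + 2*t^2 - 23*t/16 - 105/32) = 16*(t^2 - 3*t + 2)/(16*t^2 + 8*t - 35)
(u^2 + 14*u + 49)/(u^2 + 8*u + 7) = (u + 7)/(u + 1)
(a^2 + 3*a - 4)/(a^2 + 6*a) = (a^2 + 3*a - 4)/(a*(a + 6))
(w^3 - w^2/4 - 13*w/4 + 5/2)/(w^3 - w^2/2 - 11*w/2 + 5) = (4*w^2 + 3*w - 10)/(2*(2*w^2 + w - 10))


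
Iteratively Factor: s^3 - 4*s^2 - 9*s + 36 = (s + 3)*(s^2 - 7*s + 12) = (s - 3)*(s + 3)*(s - 4)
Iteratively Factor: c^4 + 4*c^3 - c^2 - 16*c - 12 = (c + 1)*(c^3 + 3*c^2 - 4*c - 12) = (c - 2)*(c + 1)*(c^2 + 5*c + 6) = (c - 2)*(c + 1)*(c + 2)*(c + 3)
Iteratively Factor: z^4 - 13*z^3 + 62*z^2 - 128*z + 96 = (z - 4)*(z^3 - 9*z^2 + 26*z - 24) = (z - 4)*(z - 2)*(z^2 - 7*z + 12) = (z - 4)^2*(z - 2)*(z - 3)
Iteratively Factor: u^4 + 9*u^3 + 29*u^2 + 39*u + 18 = (u + 3)*(u^3 + 6*u^2 + 11*u + 6) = (u + 3)^2*(u^2 + 3*u + 2) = (u + 1)*(u + 3)^2*(u + 2)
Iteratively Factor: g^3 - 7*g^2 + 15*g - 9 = (g - 1)*(g^2 - 6*g + 9) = (g - 3)*(g - 1)*(g - 3)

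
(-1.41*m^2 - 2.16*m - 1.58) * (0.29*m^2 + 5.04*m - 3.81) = -0.4089*m^4 - 7.7328*m^3 - 5.9725*m^2 + 0.266400000000001*m + 6.0198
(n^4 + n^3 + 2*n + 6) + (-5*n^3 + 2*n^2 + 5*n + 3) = n^4 - 4*n^3 + 2*n^2 + 7*n + 9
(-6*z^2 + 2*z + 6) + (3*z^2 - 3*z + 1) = -3*z^2 - z + 7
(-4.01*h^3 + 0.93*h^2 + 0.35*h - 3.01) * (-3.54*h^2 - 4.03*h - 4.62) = 14.1954*h^5 + 12.8681*h^4 + 13.5393*h^3 + 4.9483*h^2 + 10.5133*h + 13.9062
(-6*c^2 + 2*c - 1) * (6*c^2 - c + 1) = -36*c^4 + 18*c^3 - 14*c^2 + 3*c - 1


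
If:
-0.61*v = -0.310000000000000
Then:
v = 0.51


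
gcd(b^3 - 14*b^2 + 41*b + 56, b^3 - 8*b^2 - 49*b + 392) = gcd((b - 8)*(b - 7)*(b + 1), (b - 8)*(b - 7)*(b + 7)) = b^2 - 15*b + 56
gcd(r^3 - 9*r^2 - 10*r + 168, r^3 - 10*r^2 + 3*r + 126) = r^2 - 13*r + 42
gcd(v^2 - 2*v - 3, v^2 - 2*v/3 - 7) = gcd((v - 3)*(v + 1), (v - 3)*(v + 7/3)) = v - 3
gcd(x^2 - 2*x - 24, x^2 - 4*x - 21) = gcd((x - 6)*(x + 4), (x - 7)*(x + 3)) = 1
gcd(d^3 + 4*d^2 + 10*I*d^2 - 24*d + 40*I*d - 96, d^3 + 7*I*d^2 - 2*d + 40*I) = d + 4*I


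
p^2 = p^2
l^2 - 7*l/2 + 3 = (l - 2)*(l - 3/2)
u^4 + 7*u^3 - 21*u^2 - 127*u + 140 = (u - 4)*(u - 1)*(u + 5)*(u + 7)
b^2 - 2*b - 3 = (b - 3)*(b + 1)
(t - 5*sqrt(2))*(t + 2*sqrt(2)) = t^2 - 3*sqrt(2)*t - 20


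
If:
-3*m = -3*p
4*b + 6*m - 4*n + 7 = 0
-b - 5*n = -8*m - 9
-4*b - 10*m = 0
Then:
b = 5/124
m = -1/62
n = 219/124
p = -1/62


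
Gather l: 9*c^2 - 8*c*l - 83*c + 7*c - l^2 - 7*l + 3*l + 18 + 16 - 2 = 9*c^2 - 76*c - l^2 + l*(-8*c - 4) + 32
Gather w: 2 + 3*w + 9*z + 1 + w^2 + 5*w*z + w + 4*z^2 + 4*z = w^2 + w*(5*z + 4) + 4*z^2 + 13*z + 3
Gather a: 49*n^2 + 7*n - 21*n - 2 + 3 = 49*n^2 - 14*n + 1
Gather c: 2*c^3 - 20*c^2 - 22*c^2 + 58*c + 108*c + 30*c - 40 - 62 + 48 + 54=2*c^3 - 42*c^2 + 196*c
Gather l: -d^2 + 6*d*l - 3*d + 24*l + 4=-d^2 - 3*d + l*(6*d + 24) + 4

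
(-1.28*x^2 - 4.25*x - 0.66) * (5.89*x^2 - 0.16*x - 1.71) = -7.5392*x^4 - 24.8277*x^3 - 1.0186*x^2 + 7.3731*x + 1.1286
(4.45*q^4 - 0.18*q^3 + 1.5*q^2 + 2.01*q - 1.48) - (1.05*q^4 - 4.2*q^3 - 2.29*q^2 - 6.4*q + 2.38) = 3.4*q^4 + 4.02*q^3 + 3.79*q^2 + 8.41*q - 3.86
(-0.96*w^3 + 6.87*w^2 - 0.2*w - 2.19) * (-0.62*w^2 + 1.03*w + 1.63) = 0.5952*w^5 - 5.2482*w^4 + 5.6353*w^3 + 12.3499*w^2 - 2.5817*w - 3.5697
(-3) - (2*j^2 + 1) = -2*j^2 - 4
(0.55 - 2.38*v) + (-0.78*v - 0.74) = -3.16*v - 0.19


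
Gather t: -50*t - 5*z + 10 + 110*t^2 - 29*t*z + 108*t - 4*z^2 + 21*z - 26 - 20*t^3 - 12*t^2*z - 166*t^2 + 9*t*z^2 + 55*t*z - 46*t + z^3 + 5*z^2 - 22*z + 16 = -20*t^3 + t^2*(-12*z - 56) + t*(9*z^2 + 26*z + 12) + z^3 + z^2 - 6*z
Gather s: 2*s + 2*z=2*s + 2*z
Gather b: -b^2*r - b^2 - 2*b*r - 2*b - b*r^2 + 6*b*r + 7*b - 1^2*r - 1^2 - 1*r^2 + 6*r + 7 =b^2*(-r - 1) + b*(-r^2 + 4*r + 5) - r^2 + 5*r + 6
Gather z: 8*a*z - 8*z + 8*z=8*a*z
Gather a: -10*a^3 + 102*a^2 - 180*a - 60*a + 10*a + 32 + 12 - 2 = -10*a^3 + 102*a^2 - 230*a + 42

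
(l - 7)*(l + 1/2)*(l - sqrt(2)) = l^3 - 13*l^2/2 - sqrt(2)*l^2 - 7*l/2 + 13*sqrt(2)*l/2 + 7*sqrt(2)/2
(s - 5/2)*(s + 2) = s^2 - s/2 - 5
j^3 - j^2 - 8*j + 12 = (j - 2)^2*(j + 3)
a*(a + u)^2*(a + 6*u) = a^4 + 8*a^3*u + 13*a^2*u^2 + 6*a*u^3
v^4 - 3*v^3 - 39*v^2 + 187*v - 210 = (v - 5)*(v - 3)*(v - 2)*(v + 7)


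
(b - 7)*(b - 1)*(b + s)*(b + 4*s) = b^4 + 5*b^3*s - 8*b^3 + 4*b^2*s^2 - 40*b^2*s + 7*b^2 - 32*b*s^2 + 35*b*s + 28*s^2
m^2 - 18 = (m - 3*sqrt(2))*(m + 3*sqrt(2))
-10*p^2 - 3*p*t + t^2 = (-5*p + t)*(2*p + t)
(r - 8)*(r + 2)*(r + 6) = r^3 - 52*r - 96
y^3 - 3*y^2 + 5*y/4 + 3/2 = (y - 2)*(y - 3/2)*(y + 1/2)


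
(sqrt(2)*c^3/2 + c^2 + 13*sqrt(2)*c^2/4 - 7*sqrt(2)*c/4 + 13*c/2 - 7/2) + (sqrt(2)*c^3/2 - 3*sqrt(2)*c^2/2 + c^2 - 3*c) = sqrt(2)*c^3 + 2*c^2 + 7*sqrt(2)*c^2/4 - 7*sqrt(2)*c/4 + 7*c/2 - 7/2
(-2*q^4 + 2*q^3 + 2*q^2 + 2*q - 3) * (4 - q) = 2*q^5 - 10*q^4 + 6*q^3 + 6*q^2 + 11*q - 12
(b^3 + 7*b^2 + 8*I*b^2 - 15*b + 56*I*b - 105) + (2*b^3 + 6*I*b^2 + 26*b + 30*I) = 3*b^3 + 7*b^2 + 14*I*b^2 + 11*b + 56*I*b - 105 + 30*I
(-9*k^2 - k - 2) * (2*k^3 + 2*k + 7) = -18*k^5 - 2*k^4 - 22*k^3 - 65*k^2 - 11*k - 14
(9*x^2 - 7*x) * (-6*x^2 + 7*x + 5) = -54*x^4 + 105*x^3 - 4*x^2 - 35*x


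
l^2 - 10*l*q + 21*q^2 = (l - 7*q)*(l - 3*q)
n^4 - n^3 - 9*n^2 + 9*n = n*(n - 3)*(n - 1)*(n + 3)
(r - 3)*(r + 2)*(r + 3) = r^3 + 2*r^2 - 9*r - 18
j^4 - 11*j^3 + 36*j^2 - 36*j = j*(j - 6)*(j - 3)*(j - 2)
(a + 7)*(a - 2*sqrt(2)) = a^2 - 2*sqrt(2)*a + 7*a - 14*sqrt(2)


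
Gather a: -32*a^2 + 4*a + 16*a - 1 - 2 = -32*a^2 + 20*a - 3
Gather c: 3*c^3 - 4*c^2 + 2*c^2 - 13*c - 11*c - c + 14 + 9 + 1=3*c^3 - 2*c^2 - 25*c + 24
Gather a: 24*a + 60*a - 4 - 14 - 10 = 84*a - 28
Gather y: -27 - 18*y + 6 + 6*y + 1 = -12*y - 20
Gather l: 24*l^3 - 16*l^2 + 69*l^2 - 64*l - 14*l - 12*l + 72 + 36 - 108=24*l^3 + 53*l^2 - 90*l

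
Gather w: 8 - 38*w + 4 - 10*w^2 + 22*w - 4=-10*w^2 - 16*w + 8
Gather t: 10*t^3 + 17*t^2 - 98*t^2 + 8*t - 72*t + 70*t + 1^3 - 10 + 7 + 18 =10*t^3 - 81*t^2 + 6*t + 16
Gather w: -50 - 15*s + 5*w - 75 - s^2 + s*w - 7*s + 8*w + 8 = -s^2 - 22*s + w*(s + 13) - 117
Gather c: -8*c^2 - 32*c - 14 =-8*c^2 - 32*c - 14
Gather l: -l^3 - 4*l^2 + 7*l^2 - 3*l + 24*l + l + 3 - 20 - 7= -l^3 + 3*l^2 + 22*l - 24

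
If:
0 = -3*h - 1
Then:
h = -1/3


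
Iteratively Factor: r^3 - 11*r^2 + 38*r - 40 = (r - 5)*(r^2 - 6*r + 8) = (r - 5)*(r - 2)*(r - 4)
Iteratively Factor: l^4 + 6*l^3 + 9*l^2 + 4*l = (l)*(l^3 + 6*l^2 + 9*l + 4) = l*(l + 1)*(l^2 + 5*l + 4) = l*(l + 1)^2*(l + 4)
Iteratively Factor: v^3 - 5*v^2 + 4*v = (v)*(v^2 - 5*v + 4) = v*(v - 4)*(v - 1)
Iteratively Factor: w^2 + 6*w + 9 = (w + 3)*(w + 3)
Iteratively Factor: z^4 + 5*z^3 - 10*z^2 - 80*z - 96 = (z + 3)*(z^3 + 2*z^2 - 16*z - 32) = (z - 4)*(z + 3)*(z^2 + 6*z + 8) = (z - 4)*(z + 2)*(z + 3)*(z + 4)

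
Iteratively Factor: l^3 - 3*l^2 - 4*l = (l + 1)*(l^2 - 4*l) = l*(l + 1)*(l - 4)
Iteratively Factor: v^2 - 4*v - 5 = (v + 1)*(v - 5)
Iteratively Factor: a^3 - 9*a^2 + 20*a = (a - 5)*(a^2 - 4*a) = a*(a - 5)*(a - 4)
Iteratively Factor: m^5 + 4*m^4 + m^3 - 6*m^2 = (m)*(m^4 + 4*m^3 + m^2 - 6*m) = m^2*(m^3 + 4*m^2 + m - 6) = m^2*(m + 2)*(m^2 + 2*m - 3) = m^2*(m - 1)*(m + 2)*(m + 3)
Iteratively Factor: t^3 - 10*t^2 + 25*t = (t - 5)*(t^2 - 5*t) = (t - 5)^2*(t)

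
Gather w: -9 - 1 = -10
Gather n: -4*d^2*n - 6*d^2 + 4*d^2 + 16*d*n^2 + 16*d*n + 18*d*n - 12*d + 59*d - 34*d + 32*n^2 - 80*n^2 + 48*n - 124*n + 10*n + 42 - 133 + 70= -2*d^2 + 13*d + n^2*(16*d - 48) + n*(-4*d^2 + 34*d - 66) - 21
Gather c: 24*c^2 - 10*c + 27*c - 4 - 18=24*c^2 + 17*c - 22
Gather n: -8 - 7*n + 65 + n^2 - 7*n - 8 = n^2 - 14*n + 49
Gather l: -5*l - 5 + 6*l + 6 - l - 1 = 0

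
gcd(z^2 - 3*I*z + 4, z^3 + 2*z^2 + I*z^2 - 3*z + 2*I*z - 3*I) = z + I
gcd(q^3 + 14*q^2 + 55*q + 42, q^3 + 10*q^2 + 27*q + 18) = q^2 + 7*q + 6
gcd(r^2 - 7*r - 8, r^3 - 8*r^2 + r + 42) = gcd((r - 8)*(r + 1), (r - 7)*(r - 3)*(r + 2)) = 1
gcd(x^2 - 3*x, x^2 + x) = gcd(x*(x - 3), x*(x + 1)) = x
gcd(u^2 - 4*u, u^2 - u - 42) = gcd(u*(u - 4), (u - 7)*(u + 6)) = 1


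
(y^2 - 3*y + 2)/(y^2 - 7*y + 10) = (y - 1)/(y - 5)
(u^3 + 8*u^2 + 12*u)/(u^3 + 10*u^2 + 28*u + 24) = u/(u + 2)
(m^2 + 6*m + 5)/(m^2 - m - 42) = (m^2 + 6*m + 5)/(m^2 - m - 42)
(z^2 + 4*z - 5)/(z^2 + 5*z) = (z - 1)/z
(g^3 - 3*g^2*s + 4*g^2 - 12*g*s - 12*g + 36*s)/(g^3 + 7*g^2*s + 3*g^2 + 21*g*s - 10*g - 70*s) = (g^2 - 3*g*s + 6*g - 18*s)/(g^2 + 7*g*s + 5*g + 35*s)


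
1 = 1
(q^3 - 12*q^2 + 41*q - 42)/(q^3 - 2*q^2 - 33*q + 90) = (q^2 - 9*q + 14)/(q^2 + q - 30)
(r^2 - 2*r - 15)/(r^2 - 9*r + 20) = (r + 3)/(r - 4)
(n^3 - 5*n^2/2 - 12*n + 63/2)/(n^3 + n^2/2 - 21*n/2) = (n - 3)/n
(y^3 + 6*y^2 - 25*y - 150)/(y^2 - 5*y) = y + 11 + 30/y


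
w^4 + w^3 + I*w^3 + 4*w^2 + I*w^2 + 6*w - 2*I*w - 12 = (w - 1)*(w + 2)*(w - 2*I)*(w + 3*I)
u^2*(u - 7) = u^3 - 7*u^2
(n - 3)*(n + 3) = n^2 - 9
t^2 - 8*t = t*(t - 8)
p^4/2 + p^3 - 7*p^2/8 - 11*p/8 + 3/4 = (p/2 + 1)*(p - 1)*(p - 1/2)*(p + 3/2)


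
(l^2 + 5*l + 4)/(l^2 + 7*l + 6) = (l + 4)/(l + 6)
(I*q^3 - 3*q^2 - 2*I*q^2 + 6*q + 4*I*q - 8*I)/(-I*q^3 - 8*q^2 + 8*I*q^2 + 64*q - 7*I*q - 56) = (-q^3 + q^2*(2 - 3*I) + q*(-4 + 6*I) + 8)/(q^3 + q^2*(-8 - 8*I) + q*(7 + 64*I) - 56*I)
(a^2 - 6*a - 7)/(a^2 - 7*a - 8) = (a - 7)/(a - 8)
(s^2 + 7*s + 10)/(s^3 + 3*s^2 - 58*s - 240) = (s + 2)/(s^2 - 2*s - 48)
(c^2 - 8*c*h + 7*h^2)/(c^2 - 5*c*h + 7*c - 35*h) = (c^2 - 8*c*h + 7*h^2)/(c^2 - 5*c*h + 7*c - 35*h)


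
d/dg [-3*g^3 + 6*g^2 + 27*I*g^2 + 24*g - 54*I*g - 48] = -9*g^2 + g*(12 + 54*I) + 24 - 54*I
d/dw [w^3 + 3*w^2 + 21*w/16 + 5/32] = 3*w^2 + 6*w + 21/16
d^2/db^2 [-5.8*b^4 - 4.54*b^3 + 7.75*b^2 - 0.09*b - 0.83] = -69.6*b^2 - 27.24*b + 15.5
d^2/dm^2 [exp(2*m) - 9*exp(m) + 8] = (4*exp(m) - 9)*exp(m)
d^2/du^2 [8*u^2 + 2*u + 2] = 16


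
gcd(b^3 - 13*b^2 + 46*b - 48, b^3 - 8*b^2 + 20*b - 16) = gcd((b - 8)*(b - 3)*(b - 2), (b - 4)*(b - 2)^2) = b - 2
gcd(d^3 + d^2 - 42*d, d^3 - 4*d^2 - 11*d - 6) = d - 6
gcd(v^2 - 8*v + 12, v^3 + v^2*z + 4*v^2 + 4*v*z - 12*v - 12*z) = v - 2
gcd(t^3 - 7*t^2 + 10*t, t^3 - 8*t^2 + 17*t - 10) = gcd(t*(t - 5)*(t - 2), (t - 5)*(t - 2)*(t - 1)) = t^2 - 7*t + 10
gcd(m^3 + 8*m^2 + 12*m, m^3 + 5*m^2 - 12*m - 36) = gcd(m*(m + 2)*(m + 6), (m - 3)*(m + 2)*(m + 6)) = m^2 + 8*m + 12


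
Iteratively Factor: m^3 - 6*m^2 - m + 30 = (m - 3)*(m^2 - 3*m - 10) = (m - 5)*(m - 3)*(m + 2)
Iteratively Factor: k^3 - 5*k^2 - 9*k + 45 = (k + 3)*(k^2 - 8*k + 15) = (k - 5)*(k + 3)*(k - 3)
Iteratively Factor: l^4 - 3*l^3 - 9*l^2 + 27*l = (l - 3)*(l^3 - 9*l) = (l - 3)^2*(l^2 + 3*l) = l*(l - 3)^2*(l + 3)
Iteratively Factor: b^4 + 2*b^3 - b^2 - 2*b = (b)*(b^3 + 2*b^2 - b - 2) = b*(b + 2)*(b^2 - 1) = b*(b + 1)*(b + 2)*(b - 1)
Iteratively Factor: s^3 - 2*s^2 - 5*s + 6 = (s - 1)*(s^2 - s - 6) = (s - 3)*(s - 1)*(s + 2)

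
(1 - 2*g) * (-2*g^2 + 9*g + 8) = 4*g^3 - 20*g^2 - 7*g + 8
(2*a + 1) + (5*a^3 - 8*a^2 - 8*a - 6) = 5*a^3 - 8*a^2 - 6*a - 5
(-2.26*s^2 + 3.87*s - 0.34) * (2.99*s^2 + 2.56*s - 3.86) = -6.7574*s^4 + 5.7857*s^3 + 17.6142*s^2 - 15.8086*s + 1.3124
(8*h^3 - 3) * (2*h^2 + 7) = 16*h^5 + 56*h^3 - 6*h^2 - 21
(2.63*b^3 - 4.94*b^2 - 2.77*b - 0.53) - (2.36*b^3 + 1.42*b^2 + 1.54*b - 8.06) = 0.27*b^3 - 6.36*b^2 - 4.31*b + 7.53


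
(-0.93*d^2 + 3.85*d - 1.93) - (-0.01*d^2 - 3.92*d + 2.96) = -0.92*d^2 + 7.77*d - 4.89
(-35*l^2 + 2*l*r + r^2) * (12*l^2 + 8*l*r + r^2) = -420*l^4 - 256*l^3*r - 7*l^2*r^2 + 10*l*r^3 + r^4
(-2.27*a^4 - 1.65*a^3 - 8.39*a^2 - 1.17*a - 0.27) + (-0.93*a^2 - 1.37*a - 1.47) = -2.27*a^4 - 1.65*a^3 - 9.32*a^2 - 2.54*a - 1.74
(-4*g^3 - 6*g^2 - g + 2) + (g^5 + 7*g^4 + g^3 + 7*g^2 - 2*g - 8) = g^5 + 7*g^4 - 3*g^3 + g^2 - 3*g - 6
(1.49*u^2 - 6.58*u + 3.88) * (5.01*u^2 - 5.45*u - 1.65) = 7.4649*u^4 - 41.0863*u^3 + 52.8413*u^2 - 10.289*u - 6.402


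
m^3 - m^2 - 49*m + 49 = (m - 7)*(m - 1)*(m + 7)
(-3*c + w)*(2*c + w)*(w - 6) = -6*c^2*w + 36*c^2 - c*w^2 + 6*c*w + w^3 - 6*w^2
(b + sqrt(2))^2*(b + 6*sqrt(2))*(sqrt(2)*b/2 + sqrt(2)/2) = sqrt(2)*b^4/2 + sqrt(2)*b^3/2 + 8*b^3 + 8*b^2 + 13*sqrt(2)*b^2 + 12*b + 13*sqrt(2)*b + 12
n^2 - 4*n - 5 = (n - 5)*(n + 1)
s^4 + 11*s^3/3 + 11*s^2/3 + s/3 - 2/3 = (s - 1/3)*(s + 1)^2*(s + 2)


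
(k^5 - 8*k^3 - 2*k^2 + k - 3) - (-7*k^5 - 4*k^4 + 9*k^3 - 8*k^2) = 8*k^5 + 4*k^4 - 17*k^3 + 6*k^2 + k - 3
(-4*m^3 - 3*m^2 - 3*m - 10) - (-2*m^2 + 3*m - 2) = -4*m^3 - m^2 - 6*m - 8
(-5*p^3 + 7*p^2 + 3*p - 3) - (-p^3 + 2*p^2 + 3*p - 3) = -4*p^3 + 5*p^2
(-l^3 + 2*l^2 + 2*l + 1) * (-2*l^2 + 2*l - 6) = 2*l^5 - 6*l^4 + 6*l^3 - 10*l^2 - 10*l - 6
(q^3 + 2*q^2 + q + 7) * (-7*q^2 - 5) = -7*q^5 - 14*q^4 - 12*q^3 - 59*q^2 - 5*q - 35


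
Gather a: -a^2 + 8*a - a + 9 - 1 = -a^2 + 7*a + 8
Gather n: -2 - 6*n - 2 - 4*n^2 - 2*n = -4*n^2 - 8*n - 4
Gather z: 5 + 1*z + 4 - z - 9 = 0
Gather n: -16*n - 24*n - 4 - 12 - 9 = -40*n - 25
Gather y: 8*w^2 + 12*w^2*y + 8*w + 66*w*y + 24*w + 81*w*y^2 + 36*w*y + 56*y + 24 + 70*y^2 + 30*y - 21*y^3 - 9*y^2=8*w^2 + 32*w - 21*y^3 + y^2*(81*w + 61) + y*(12*w^2 + 102*w + 86) + 24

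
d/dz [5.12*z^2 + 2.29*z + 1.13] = 10.24*z + 2.29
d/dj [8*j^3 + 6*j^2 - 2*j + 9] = 24*j^2 + 12*j - 2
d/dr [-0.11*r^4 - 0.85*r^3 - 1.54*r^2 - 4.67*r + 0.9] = -0.44*r^3 - 2.55*r^2 - 3.08*r - 4.67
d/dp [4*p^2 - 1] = 8*p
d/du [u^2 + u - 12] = 2*u + 1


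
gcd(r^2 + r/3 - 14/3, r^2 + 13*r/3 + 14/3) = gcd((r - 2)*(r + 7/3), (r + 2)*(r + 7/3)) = r + 7/3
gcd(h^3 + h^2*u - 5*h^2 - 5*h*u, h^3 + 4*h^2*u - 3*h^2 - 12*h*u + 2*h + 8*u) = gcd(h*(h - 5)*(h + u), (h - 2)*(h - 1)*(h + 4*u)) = 1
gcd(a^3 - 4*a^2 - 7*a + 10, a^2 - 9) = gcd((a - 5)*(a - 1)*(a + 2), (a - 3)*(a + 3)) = 1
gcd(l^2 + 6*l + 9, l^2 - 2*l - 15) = l + 3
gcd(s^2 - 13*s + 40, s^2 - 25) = s - 5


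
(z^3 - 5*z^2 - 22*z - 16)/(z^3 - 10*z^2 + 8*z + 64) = (z + 1)/(z - 4)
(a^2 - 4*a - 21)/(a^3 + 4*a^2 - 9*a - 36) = (a - 7)/(a^2 + a - 12)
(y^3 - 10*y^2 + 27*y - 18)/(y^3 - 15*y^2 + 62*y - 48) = (y - 3)/(y - 8)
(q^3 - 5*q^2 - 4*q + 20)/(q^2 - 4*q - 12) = (q^2 - 7*q + 10)/(q - 6)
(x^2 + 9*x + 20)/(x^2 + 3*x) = (x^2 + 9*x + 20)/(x*(x + 3))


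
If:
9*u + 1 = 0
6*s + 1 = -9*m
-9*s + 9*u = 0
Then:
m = -1/27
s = -1/9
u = -1/9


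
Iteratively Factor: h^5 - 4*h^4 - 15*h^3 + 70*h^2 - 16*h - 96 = (h - 4)*(h^4 - 15*h^2 + 10*h + 24) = (h - 4)*(h + 1)*(h^3 - h^2 - 14*h + 24) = (h - 4)*(h - 3)*(h + 1)*(h^2 + 2*h - 8) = (h - 4)*(h - 3)*(h - 2)*(h + 1)*(h + 4)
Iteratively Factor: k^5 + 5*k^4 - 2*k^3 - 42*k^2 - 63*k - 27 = (k + 3)*(k^4 + 2*k^3 - 8*k^2 - 18*k - 9) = (k + 1)*(k + 3)*(k^3 + k^2 - 9*k - 9) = (k + 1)^2*(k + 3)*(k^2 - 9) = (k - 3)*(k + 1)^2*(k + 3)*(k + 3)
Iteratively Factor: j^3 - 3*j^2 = (j - 3)*(j^2) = j*(j - 3)*(j)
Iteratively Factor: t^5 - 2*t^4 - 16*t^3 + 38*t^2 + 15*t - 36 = (t - 1)*(t^4 - t^3 - 17*t^2 + 21*t + 36) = (t - 1)*(t + 4)*(t^3 - 5*t^2 + 3*t + 9) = (t - 3)*(t - 1)*(t + 4)*(t^2 - 2*t - 3) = (t - 3)*(t - 1)*(t + 1)*(t + 4)*(t - 3)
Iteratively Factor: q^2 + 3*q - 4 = (q + 4)*(q - 1)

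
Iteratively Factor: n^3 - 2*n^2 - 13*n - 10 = (n + 1)*(n^2 - 3*n - 10) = (n - 5)*(n + 1)*(n + 2)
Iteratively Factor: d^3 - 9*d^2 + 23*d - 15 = (d - 5)*(d^2 - 4*d + 3) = (d - 5)*(d - 1)*(d - 3)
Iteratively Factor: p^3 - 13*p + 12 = (p - 1)*(p^2 + p - 12) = (p - 3)*(p - 1)*(p + 4)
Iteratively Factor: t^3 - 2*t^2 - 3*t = (t)*(t^2 - 2*t - 3) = t*(t - 3)*(t + 1)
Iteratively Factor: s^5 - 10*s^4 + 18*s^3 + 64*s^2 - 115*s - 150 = (s - 5)*(s^4 - 5*s^3 - 7*s^2 + 29*s + 30) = (s - 5)^2*(s^3 - 7*s - 6) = (s - 5)^2*(s + 1)*(s^2 - s - 6) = (s - 5)^2*(s + 1)*(s + 2)*(s - 3)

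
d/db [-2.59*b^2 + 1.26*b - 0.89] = 1.26 - 5.18*b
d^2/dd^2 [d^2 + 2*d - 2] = 2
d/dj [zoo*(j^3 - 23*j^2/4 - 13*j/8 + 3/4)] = zoo*(j^2 + j + 1)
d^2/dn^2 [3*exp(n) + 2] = 3*exp(n)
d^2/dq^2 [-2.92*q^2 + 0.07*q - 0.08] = -5.84000000000000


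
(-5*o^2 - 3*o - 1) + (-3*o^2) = -8*o^2 - 3*o - 1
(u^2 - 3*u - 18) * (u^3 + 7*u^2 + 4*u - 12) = u^5 + 4*u^4 - 35*u^3 - 150*u^2 - 36*u + 216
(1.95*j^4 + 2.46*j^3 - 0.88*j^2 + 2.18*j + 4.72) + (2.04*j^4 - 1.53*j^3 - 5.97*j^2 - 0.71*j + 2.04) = 3.99*j^4 + 0.93*j^3 - 6.85*j^2 + 1.47*j + 6.76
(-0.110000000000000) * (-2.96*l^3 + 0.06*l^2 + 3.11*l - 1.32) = 0.3256*l^3 - 0.0066*l^2 - 0.3421*l + 0.1452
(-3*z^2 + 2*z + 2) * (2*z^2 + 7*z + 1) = -6*z^4 - 17*z^3 + 15*z^2 + 16*z + 2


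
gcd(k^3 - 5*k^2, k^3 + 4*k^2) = k^2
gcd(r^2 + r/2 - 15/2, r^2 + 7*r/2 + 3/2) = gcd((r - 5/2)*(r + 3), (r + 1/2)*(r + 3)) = r + 3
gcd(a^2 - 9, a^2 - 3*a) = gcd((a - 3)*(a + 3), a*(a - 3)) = a - 3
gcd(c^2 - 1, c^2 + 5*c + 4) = c + 1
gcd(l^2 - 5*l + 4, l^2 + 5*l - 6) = l - 1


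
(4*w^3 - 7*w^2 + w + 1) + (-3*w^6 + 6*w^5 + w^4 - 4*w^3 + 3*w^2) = -3*w^6 + 6*w^5 + w^4 - 4*w^2 + w + 1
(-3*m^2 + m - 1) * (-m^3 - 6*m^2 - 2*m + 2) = 3*m^5 + 17*m^4 + m^3 - 2*m^2 + 4*m - 2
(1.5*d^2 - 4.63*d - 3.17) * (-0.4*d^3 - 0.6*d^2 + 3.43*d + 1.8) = -0.6*d^5 + 0.952*d^4 + 9.191*d^3 - 11.2789*d^2 - 19.2071*d - 5.706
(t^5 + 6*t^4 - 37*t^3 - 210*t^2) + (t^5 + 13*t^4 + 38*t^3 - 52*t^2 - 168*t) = 2*t^5 + 19*t^4 + t^3 - 262*t^2 - 168*t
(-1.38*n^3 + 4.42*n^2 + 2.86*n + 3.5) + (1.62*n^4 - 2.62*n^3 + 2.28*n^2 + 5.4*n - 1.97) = 1.62*n^4 - 4.0*n^3 + 6.7*n^2 + 8.26*n + 1.53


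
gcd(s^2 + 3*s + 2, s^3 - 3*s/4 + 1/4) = s + 1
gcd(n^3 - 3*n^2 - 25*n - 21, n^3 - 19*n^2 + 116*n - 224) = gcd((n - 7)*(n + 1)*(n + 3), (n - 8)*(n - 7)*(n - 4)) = n - 7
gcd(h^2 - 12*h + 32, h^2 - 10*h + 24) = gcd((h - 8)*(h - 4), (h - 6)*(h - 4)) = h - 4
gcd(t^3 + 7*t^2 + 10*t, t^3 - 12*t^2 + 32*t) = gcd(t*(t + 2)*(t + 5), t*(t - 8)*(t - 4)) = t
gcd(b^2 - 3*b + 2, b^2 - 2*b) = b - 2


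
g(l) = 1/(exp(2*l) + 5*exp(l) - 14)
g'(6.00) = 0.00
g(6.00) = 0.00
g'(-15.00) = 0.00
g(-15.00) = -0.07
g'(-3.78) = -0.00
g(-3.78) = -0.07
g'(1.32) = -0.13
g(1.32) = 0.05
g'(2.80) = -0.01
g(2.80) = 0.00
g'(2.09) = -0.02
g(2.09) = 0.01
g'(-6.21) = -0.00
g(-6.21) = -0.07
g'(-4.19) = -0.00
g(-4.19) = -0.07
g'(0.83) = -2.96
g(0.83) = 0.37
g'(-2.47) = -0.00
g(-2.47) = -0.07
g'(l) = (-2*exp(2*l) - 5*exp(l))/(exp(2*l) + 5*exp(l) - 14)^2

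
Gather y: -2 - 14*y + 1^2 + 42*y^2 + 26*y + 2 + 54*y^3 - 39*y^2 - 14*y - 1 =54*y^3 + 3*y^2 - 2*y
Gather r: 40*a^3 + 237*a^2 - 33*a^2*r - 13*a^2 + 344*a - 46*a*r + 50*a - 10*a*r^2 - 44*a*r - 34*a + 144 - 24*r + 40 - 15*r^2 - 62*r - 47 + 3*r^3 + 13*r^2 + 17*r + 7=40*a^3 + 224*a^2 + 360*a + 3*r^3 + r^2*(-10*a - 2) + r*(-33*a^2 - 90*a - 69) + 144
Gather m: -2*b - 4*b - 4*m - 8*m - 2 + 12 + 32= -6*b - 12*m + 42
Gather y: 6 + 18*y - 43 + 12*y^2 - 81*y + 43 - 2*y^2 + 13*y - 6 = 10*y^2 - 50*y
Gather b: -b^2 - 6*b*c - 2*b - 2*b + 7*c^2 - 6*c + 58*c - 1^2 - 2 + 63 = -b^2 + b*(-6*c - 4) + 7*c^2 + 52*c + 60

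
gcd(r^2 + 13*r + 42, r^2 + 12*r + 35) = r + 7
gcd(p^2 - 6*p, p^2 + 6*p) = p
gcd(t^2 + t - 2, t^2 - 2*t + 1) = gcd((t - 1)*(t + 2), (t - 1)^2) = t - 1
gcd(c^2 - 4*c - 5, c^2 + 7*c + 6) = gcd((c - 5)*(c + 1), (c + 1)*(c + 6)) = c + 1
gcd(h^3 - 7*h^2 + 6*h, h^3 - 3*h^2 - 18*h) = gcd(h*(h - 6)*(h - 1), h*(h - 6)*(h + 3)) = h^2 - 6*h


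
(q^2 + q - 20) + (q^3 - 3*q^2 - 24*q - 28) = q^3 - 2*q^2 - 23*q - 48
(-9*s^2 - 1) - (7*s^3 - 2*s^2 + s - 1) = -7*s^3 - 7*s^2 - s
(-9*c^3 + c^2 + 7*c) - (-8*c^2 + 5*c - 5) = -9*c^3 + 9*c^2 + 2*c + 5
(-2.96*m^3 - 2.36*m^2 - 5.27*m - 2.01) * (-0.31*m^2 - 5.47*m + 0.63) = 0.9176*m^5 + 16.9228*m^4 + 12.6781*m^3 + 27.9632*m^2 + 7.6746*m - 1.2663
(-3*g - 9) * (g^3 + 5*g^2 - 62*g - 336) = -3*g^4 - 24*g^3 + 141*g^2 + 1566*g + 3024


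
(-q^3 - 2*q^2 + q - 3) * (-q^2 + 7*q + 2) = q^5 - 5*q^4 - 17*q^3 + 6*q^2 - 19*q - 6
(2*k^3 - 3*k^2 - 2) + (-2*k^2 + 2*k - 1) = 2*k^3 - 5*k^2 + 2*k - 3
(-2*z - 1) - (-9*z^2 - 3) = 9*z^2 - 2*z + 2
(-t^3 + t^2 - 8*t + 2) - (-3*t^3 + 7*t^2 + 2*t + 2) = 2*t^3 - 6*t^2 - 10*t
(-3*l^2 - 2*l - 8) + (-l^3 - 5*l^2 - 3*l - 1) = -l^3 - 8*l^2 - 5*l - 9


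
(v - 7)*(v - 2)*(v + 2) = v^3 - 7*v^2 - 4*v + 28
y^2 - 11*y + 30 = (y - 6)*(y - 5)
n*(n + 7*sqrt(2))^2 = n^3 + 14*sqrt(2)*n^2 + 98*n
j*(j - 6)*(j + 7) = j^3 + j^2 - 42*j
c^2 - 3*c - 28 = (c - 7)*(c + 4)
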